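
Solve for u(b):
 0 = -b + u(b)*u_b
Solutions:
 u(b) = -sqrt(C1 + b^2)
 u(b) = sqrt(C1 + b^2)


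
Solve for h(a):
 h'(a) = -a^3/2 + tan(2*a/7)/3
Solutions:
 h(a) = C1 - a^4/8 - 7*log(cos(2*a/7))/6


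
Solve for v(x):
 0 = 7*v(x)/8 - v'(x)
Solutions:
 v(x) = C1*exp(7*x/8)


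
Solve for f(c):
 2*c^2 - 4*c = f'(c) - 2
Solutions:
 f(c) = C1 + 2*c^3/3 - 2*c^2 + 2*c


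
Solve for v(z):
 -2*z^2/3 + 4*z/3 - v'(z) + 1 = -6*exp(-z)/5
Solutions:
 v(z) = C1 - 2*z^3/9 + 2*z^2/3 + z - 6*exp(-z)/5


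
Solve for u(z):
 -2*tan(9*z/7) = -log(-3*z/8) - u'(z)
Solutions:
 u(z) = C1 - z*log(-z) - z*log(3) + z + 3*z*log(2) - 14*log(cos(9*z/7))/9


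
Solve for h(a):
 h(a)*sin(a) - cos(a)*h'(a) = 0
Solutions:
 h(a) = C1/cos(a)


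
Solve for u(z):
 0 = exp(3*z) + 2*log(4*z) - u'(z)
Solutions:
 u(z) = C1 + 2*z*log(z) + 2*z*(-1 + 2*log(2)) + exp(3*z)/3


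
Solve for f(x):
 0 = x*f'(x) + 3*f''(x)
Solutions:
 f(x) = C1 + C2*erf(sqrt(6)*x/6)


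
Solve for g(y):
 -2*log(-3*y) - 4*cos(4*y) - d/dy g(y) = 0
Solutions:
 g(y) = C1 - 2*y*log(-y) - 2*y*log(3) + 2*y - sin(4*y)


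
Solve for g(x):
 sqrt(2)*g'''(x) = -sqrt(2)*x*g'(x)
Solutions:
 g(x) = C1 + Integral(C2*airyai(-x) + C3*airybi(-x), x)


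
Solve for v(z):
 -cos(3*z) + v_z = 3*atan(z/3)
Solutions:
 v(z) = C1 + 3*z*atan(z/3) - 9*log(z^2 + 9)/2 + sin(3*z)/3


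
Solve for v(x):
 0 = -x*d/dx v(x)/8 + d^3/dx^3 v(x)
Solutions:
 v(x) = C1 + Integral(C2*airyai(x/2) + C3*airybi(x/2), x)


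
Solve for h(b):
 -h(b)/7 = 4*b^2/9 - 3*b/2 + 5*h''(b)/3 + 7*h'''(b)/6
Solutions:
 h(b) = C1*exp(b*(-20 + 100/(9*sqrt(17969) + 1567)^(1/3) + (9*sqrt(17969) + 1567)^(1/3))/42)*sin(sqrt(3)*b*(-(9*sqrt(17969) + 1567)^(1/3) + 100/(9*sqrt(17969) + 1567)^(1/3))/42) + C2*exp(b*(-20 + 100/(9*sqrt(17969) + 1567)^(1/3) + (9*sqrt(17969) + 1567)^(1/3))/42)*cos(sqrt(3)*b*(-(9*sqrt(17969) + 1567)^(1/3) + 100/(9*sqrt(17969) + 1567)^(1/3))/42) + C3*exp(-b*(100/(9*sqrt(17969) + 1567)^(1/3) + 10 + (9*sqrt(17969) + 1567)^(1/3))/21) - 28*b^2/9 + 21*b/2 + 1960/27


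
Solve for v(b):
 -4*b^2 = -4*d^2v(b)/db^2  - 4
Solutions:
 v(b) = C1 + C2*b + b^4/12 - b^2/2


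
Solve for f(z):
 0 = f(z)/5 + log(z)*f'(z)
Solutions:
 f(z) = C1*exp(-li(z)/5)


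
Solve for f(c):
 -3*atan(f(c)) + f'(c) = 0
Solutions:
 Integral(1/atan(_y), (_y, f(c))) = C1 + 3*c


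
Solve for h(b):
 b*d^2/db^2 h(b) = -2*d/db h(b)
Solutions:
 h(b) = C1 + C2/b


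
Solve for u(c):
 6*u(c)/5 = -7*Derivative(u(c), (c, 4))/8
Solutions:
 u(c) = (C1*sin(sqrt(2)*3^(1/4)*35^(3/4)*c/35) + C2*cos(sqrt(2)*3^(1/4)*35^(3/4)*c/35))*exp(-sqrt(2)*3^(1/4)*35^(3/4)*c/35) + (C3*sin(sqrt(2)*3^(1/4)*35^(3/4)*c/35) + C4*cos(sqrt(2)*3^(1/4)*35^(3/4)*c/35))*exp(sqrt(2)*3^(1/4)*35^(3/4)*c/35)


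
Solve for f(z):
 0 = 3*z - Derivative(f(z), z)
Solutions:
 f(z) = C1 + 3*z^2/2


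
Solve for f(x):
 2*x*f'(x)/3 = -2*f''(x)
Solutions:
 f(x) = C1 + C2*erf(sqrt(6)*x/6)


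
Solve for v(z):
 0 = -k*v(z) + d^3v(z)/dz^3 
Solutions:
 v(z) = C1*exp(k^(1/3)*z) + C2*exp(k^(1/3)*z*(-1 + sqrt(3)*I)/2) + C3*exp(-k^(1/3)*z*(1 + sqrt(3)*I)/2)


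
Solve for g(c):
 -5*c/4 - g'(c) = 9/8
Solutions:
 g(c) = C1 - 5*c^2/8 - 9*c/8


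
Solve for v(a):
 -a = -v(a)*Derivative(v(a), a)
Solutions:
 v(a) = -sqrt(C1 + a^2)
 v(a) = sqrt(C1 + a^2)


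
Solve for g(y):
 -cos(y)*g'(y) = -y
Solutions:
 g(y) = C1 + Integral(y/cos(y), y)


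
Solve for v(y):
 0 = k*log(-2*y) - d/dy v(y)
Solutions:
 v(y) = C1 + k*y*log(-y) + k*y*(-1 + log(2))


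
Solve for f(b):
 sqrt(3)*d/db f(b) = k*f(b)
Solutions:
 f(b) = C1*exp(sqrt(3)*b*k/3)


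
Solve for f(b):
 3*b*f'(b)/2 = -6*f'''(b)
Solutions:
 f(b) = C1 + Integral(C2*airyai(-2^(1/3)*b/2) + C3*airybi(-2^(1/3)*b/2), b)


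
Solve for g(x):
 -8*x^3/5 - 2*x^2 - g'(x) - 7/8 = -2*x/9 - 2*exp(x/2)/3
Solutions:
 g(x) = C1 - 2*x^4/5 - 2*x^3/3 + x^2/9 - 7*x/8 + 4*exp(x/2)/3


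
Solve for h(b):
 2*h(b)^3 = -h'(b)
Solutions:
 h(b) = -sqrt(2)*sqrt(-1/(C1 - 2*b))/2
 h(b) = sqrt(2)*sqrt(-1/(C1 - 2*b))/2


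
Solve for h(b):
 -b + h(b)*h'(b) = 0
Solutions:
 h(b) = -sqrt(C1 + b^2)
 h(b) = sqrt(C1 + b^2)


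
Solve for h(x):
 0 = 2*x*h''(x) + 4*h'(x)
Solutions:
 h(x) = C1 + C2/x


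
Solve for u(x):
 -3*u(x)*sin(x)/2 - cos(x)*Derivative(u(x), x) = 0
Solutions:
 u(x) = C1*cos(x)^(3/2)


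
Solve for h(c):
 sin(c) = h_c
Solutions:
 h(c) = C1 - cos(c)


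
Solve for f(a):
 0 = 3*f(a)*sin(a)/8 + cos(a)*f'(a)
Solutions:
 f(a) = C1*cos(a)^(3/8)


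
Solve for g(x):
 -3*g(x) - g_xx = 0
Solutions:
 g(x) = C1*sin(sqrt(3)*x) + C2*cos(sqrt(3)*x)


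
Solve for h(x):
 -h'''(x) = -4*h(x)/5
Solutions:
 h(x) = C3*exp(10^(2/3)*x/5) + (C1*sin(10^(2/3)*sqrt(3)*x/10) + C2*cos(10^(2/3)*sqrt(3)*x/10))*exp(-10^(2/3)*x/10)


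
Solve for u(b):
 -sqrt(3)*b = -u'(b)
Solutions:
 u(b) = C1 + sqrt(3)*b^2/2


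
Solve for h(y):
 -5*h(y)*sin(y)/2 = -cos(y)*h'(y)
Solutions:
 h(y) = C1/cos(y)^(5/2)


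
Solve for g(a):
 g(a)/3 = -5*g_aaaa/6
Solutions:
 g(a) = (C1*sin(10^(3/4)*a/10) + C2*cos(10^(3/4)*a/10))*exp(-10^(3/4)*a/10) + (C3*sin(10^(3/4)*a/10) + C4*cos(10^(3/4)*a/10))*exp(10^(3/4)*a/10)


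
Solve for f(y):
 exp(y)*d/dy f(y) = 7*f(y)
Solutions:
 f(y) = C1*exp(-7*exp(-y))


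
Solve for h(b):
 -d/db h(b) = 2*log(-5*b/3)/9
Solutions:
 h(b) = C1 - 2*b*log(-b)/9 + 2*b*(-log(5) + 1 + log(3))/9


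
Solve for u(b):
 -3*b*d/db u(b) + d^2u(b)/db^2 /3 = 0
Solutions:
 u(b) = C1 + C2*erfi(3*sqrt(2)*b/2)


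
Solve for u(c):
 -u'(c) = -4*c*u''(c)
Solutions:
 u(c) = C1 + C2*c^(5/4)


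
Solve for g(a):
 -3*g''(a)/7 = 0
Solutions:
 g(a) = C1 + C2*a


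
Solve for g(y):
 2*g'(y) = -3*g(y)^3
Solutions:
 g(y) = -sqrt(-1/(C1 - 3*y))
 g(y) = sqrt(-1/(C1 - 3*y))


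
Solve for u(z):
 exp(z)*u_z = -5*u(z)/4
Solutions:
 u(z) = C1*exp(5*exp(-z)/4)


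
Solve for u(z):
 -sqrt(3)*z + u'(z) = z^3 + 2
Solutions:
 u(z) = C1 + z^4/4 + sqrt(3)*z^2/2 + 2*z


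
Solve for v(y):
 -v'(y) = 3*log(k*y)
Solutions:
 v(y) = C1 - 3*y*log(k*y) + 3*y


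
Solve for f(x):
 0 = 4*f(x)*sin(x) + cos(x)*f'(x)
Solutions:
 f(x) = C1*cos(x)^4


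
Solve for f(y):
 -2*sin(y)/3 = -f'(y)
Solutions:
 f(y) = C1 - 2*cos(y)/3


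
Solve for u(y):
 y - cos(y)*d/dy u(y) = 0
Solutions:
 u(y) = C1 + Integral(y/cos(y), y)


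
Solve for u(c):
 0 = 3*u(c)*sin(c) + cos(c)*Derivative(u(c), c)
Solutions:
 u(c) = C1*cos(c)^3


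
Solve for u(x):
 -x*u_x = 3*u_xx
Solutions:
 u(x) = C1 + C2*erf(sqrt(6)*x/6)


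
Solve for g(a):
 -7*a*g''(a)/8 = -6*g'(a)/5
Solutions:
 g(a) = C1 + C2*a^(83/35)


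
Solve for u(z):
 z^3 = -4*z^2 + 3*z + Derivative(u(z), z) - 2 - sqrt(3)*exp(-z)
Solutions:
 u(z) = C1 + z^4/4 + 4*z^3/3 - 3*z^2/2 + 2*z - sqrt(3)*exp(-z)


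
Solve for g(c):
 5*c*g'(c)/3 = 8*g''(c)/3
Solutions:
 g(c) = C1 + C2*erfi(sqrt(5)*c/4)


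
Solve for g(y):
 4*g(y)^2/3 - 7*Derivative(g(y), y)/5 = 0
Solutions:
 g(y) = -21/(C1 + 20*y)


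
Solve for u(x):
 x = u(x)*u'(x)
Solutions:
 u(x) = -sqrt(C1 + x^2)
 u(x) = sqrt(C1 + x^2)


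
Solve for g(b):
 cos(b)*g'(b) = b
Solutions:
 g(b) = C1 + Integral(b/cos(b), b)


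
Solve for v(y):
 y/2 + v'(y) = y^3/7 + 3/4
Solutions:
 v(y) = C1 + y^4/28 - y^2/4 + 3*y/4


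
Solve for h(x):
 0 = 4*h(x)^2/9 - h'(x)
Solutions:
 h(x) = -9/(C1 + 4*x)


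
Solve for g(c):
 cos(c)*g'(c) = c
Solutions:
 g(c) = C1 + Integral(c/cos(c), c)


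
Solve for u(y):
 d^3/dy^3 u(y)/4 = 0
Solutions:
 u(y) = C1 + C2*y + C3*y^2


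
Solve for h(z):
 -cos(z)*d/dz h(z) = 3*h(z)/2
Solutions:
 h(z) = C1*(sin(z) - 1)^(3/4)/(sin(z) + 1)^(3/4)


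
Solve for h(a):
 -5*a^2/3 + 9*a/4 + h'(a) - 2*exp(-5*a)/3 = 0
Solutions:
 h(a) = C1 + 5*a^3/9 - 9*a^2/8 - 2*exp(-5*a)/15


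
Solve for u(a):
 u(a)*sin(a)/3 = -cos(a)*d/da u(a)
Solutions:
 u(a) = C1*cos(a)^(1/3)


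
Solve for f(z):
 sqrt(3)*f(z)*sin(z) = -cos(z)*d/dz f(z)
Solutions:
 f(z) = C1*cos(z)^(sqrt(3))


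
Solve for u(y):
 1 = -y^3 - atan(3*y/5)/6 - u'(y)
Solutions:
 u(y) = C1 - y^4/4 - y*atan(3*y/5)/6 - y + 5*log(9*y^2 + 25)/36


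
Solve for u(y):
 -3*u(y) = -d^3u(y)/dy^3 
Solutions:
 u(y) = C3*exp(3^(1/3)*y) + (C1*sin(3^(5/6)*y/2) + C2*cos(3^(5/6)*y/2))*exp(-3^(1/3)*y/2)


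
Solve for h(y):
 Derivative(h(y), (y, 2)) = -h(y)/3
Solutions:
 h(y) = C1*sin(sqrt(3)*y/3) + C2*cos(sqrt(3)*y/3)


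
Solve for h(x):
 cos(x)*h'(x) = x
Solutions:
 h(x) = C1 + Integral(x/cos(x), x)


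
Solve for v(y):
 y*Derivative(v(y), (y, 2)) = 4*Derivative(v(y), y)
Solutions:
 v(y) = C1 + C2*y^5


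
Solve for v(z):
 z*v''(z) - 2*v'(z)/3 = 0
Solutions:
 v(z) = C1 + C2*z^(5/3)


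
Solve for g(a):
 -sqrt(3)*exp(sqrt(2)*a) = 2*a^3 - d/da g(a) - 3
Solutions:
 g(a) = C1 + a^4/2 - 3*a + sqrt(6)*exp(sqrt(2)*a)/2


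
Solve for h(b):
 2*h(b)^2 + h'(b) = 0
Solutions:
 h(b) = 1/(C1 + 2*b)


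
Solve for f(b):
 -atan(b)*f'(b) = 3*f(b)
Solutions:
 f(b) = C1*exp(-3*Integral(1/atan(b), b))


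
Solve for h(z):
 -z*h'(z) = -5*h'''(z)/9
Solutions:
 h(z) = C1 + Integral(C2*airyai(15^(2/3)*z/5) + C3*airybi(15^(2/3)*z/5), z)


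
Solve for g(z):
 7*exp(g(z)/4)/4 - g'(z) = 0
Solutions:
 g(z) = 4*log(-1/(C1 + 7*z)) + 16*log(2)


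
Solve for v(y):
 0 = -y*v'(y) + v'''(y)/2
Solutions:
 v(y) = C1 + Integral(C2*airyai(2^(1/3)*y) + C3*airybi(2^(1/3)*y), y)


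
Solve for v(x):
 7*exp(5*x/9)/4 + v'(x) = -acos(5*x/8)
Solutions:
 v(x) = C1 - x*acos(5*x/8) + sqrt(64 - 25*x^2)/5 - 63*exp(5*x/9)/20


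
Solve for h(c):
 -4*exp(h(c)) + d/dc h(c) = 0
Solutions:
 h(c) = log(-1/(C1 + 4*c))


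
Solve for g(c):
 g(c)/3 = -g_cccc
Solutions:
 g(c) = (C1*sin(sqrt(2)*3^(3/4)*c/6) + C2*cos(sqrt(2)*3^(3/4)*c/6))*exp(-sqrt(2)*3^(3/4)*c/6) + (C3*sin(sqrt(2)*3^(3/4)*c/6) + C4*cos(sqrt(2)*3^(3/4)*c/6))*exp(sqrt(2)*3^(3/4)*c/6)


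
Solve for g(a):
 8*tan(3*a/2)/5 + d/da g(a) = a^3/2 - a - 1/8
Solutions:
 g(a) = C1 + a^4/8 - a^2/2 - a/8 + 16*log(cos(3*a/2))/15


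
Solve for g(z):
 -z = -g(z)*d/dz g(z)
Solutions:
 g(z) = -sqrt(C1 + z^2)
 g(z) = sqrt(C1 + z^2)


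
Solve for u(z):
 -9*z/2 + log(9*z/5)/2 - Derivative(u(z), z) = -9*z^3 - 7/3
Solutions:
 u(z) = C1 + 9*z^4/4 - 9*z^2/4 + z*log(z)/2 - z*log(5)/2 + z*log(3) + 11*z/6


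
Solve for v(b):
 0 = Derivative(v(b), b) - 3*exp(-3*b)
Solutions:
 v(b) = C1 - exp(-3*b)


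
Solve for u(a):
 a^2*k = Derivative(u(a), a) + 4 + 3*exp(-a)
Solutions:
 u(a) = C1 + a^3*k/3 - 4*a + 3*exp(-a)


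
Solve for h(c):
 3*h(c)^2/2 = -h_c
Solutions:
 h(c) = 2/(C1 + 3*c)


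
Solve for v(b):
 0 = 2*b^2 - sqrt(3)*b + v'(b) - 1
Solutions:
 v(b) = C1 - 2*b^3/3 + sqrt(3)*b^2/2 + b


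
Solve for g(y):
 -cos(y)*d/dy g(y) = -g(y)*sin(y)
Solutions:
 g(y) = C1/cos(y)


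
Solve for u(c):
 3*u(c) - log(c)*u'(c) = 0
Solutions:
 u(c) = C1*exp(3*li(c))


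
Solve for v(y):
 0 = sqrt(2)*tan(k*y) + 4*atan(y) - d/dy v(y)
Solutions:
 v(y) = C1 + 4*y*atan(y) + sqrt(2)*Piecewise((-log(cos(k*y))/k, Ne(k, 0)), (0, True)) - 2*log(y^2 + 1)


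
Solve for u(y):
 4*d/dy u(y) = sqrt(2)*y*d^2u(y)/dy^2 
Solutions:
 u(y) = C1 + C2*y^(1 + 2*sqrt(2))


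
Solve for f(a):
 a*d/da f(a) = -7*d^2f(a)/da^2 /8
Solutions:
 f(a) = C1 + C2*erf(2*sqrt(7)*a/7)


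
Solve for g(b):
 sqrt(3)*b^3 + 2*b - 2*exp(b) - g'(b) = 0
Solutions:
 g(b) = C1 + sqrt(3)*b^4/4 + b^2 - 2*exp(b)


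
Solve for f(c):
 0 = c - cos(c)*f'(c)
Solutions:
 f(c) = C1 + Integral(c/cos(c), c)


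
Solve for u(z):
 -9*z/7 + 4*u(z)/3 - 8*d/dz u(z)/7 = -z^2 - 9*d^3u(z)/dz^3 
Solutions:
 u(z) = C1*exp(2^(1/3)*z*(4*2^(1/3)/(sqrt(191793)/441 + 1)^(1/3) + 21*(sqrt(191793)/441 + 1)^(1/3))/126)*sin(sqrt(3)*z*(-21*(2*sqrt(191793)/441 + 2)^(1/3) + 8/(2*sqrt(191793)/441 + 2)^(1/3))/126) + C2*exp(2^(1/3)*z*(4*2^(1/3)/(sqrt(191793)/441 + 1)^(1/3) + 21*(sqrt(191793)/441 + 1)^(1/3))/126)*cos(sqrt(3)*z*(-21*(2*sqrt(191793)/441 + 2)^(1/3) + 8/(2*sqrt(191793)/441 + 2)^(1/3))/126) + C3*exp(-2^(1/3)*z*(4*2^(1/3)/(sqrt(191793)/441 + 1)^(1/3) + 21*(sqrt(191793)/441 + 1)^(1/3))/63) - 3*z^2/4 - 9*z/28 - 27/98


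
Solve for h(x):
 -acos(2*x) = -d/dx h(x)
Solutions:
 h(x) = C1 + x*acos(2*x) - sqrt(1 - 4*x^2)/2


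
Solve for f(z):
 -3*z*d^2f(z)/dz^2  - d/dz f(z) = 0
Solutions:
 f(z) = C1 + C2*z^(2/3)


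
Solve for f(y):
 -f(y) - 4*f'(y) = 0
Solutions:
 f(y) = C1*exp(-y/4)


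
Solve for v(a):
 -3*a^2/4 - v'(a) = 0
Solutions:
 v(a) = C1 - a^3/4


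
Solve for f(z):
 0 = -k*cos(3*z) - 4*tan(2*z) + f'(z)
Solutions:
 f(z) = C1 + k*sin(3*z)/3 - 2*log(cos(2*z))


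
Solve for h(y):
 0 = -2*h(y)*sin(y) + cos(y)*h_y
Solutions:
 h(y) = C1/cos(y)^2


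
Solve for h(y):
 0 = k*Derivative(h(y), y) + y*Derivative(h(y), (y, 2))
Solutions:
 h(y) = C1 + y^(1 - re(k))*(C2*sin(log(y)*Abs(im(k))) + C3*cos(log(y)*im(k)))


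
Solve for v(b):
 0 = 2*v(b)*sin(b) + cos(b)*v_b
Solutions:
 v(b) = C1*cos(b)^2


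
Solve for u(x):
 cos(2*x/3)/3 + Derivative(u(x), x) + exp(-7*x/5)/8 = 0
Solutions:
 u(x) = C1 - sin(2*x/3)/2 + 5*exp(-7*x/5)/56


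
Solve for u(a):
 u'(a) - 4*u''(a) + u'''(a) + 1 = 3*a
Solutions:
 u(a) = C1 + C2*exp(a*(2 - sqrt(3))) + C3*exp(a*(sqrt(3) + 2)) + 3*a^2/2 + 11*a


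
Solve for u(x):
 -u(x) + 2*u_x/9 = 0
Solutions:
 u(x) = C1*exp(9*x/2)


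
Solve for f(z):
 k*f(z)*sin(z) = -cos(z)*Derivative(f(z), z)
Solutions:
 f(z) = C1*exp(k*log(cos(z)))


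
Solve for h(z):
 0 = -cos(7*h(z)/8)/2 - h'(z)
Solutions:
 z/2 - 4*log(sin(7*h(z)/8) - 1)/7 + 4*log(sin(7*h(z)/8) + 1)/7 = C1


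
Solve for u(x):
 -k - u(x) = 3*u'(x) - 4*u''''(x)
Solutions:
 u(x) = C1*exp(x*(-4 - (1 + 3*sqrt(57))^(1/3) + 8/(1 + 3*sqrt(57))^(1/3))/12)*sin(sqrt(3)*x*(8/(1 + 3*sqrt(57))^(1/3) + (1 + 3*sqrt(57))^(1/3))/12) + C2*exp(x*(-4 - (1 + 3*sqrt(57))^(1/3) + 8/(1 + 3*sqrt(57))^(1/3))/12)*cos(sqrt(3)*x*(8/(1 + 3*sqrt(57))^(1/3) + (1 + 3*sqrt(57))^(1/3))/12) + C3*exp(x) + C4*exp(x*(-8/(1 + 3*sqrt(57))^(1/3) - 2 + (1 + 3*sqrt(57))^(1/3))/6) - k


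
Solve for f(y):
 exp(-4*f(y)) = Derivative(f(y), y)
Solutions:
 f(y) = log(-I*(C1 + 4*y)^(1/4))
 f(y) = log(I*(C1 + 4*y)^(1/4))
 f(y) = log(-(C1 + 4*y)^(1/4))
 f(y) = log(C1 + 4*y)/4


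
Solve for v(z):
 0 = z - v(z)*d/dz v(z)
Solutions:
 v(z) = -sqrt(C1 + z^2)
 v(z) = sqrt(C1 + z^2)


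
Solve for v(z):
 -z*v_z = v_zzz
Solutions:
 v(z) = C1 + Integral(C2*airyai(-z) + C3*airybi(-z), z)


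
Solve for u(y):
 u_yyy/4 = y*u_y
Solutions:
 u(y) = C1 + Integral(C2*airyai(2^(2/3)*y) + C3*airybi(2^(2/3)*y), y)


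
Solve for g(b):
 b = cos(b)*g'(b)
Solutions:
 g(b) = C1 + Integral(b/cos(b), b)


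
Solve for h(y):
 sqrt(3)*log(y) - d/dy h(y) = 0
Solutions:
 h(y) = C1 + sqrt(3)*y*log(y) - sqrt(3)*y


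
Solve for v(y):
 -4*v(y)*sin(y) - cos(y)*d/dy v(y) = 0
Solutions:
 v(y) = C1*cos(y)^4


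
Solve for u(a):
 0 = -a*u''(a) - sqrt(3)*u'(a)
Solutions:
 u(a) = C1 + C2*a^(1 - sqrt(3))


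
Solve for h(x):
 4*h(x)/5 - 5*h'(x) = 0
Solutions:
 h(x) = C1*exp(4*x/25)


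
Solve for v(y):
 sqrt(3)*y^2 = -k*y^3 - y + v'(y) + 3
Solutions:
 v(y) = C1 + k*y^4/4 + sqrt(3)*y^3/3 + y^2/2 - 3*y


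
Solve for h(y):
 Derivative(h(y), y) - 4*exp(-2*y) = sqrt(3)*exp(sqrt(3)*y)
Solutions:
 h(y) = C1 + exp(sqrt(3)*y) - 2*exp(-2*y)


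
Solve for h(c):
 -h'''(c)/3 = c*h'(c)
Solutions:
 h(c) = C1 + Integral(C2*airyai(-3^(1/3)*c) + C3*airybi(-3^(1/3)*c), c)


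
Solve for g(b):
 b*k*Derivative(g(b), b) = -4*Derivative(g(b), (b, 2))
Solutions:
 g(b) = Piecewise((-sqrt(2)*sqrt(pi)*C1*erf(sqrt(2)*b*sqrt(k)/4)/sqrt(k) - C2, (k > 0) | (k < 0)), (-C1*b - C2, True))


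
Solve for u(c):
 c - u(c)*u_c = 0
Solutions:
 u(c) = -sqrt(C1 + c^2)
 u(c) = sqrt(C1 + c^2)


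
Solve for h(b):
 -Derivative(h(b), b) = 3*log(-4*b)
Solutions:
 h(b) = C1 - 3*b*log(-b) + 3*b*(1 - 2*log(2))


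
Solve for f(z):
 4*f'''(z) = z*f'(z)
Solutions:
 f(z) = C1 + Integral(C2*airyai(2^(1/3)*z/2) + C3*airybi(2^(1/3)*z/2), z)


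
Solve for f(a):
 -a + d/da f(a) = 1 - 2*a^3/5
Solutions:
 f(a) = C1 - a^4/10 + a^2/2 + a


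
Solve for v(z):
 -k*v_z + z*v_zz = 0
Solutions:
 v(z) = C1 + z^(re(k) + 1)*(C2*sin(log(z)*Abs(im(k))) + C3*cos(log(z)*im(k)))


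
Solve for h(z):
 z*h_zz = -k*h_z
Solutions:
 h(z) = C1 + z^(1 - re(k))*(C2*sin(log(z)*Abs(im(k))) + C3*cos(log(z)*im(k)))


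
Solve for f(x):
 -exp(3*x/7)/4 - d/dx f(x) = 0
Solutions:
 f(x) = C1 - 7*exp(3*x/7)/12


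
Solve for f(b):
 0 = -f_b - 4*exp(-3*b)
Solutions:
 f(b) = C1 + 4*exp(-3*b)/3


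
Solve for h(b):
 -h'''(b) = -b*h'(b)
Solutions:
 h(b) = C1 + Integral(C2*airyai(b) + C3*airybi(b), b)


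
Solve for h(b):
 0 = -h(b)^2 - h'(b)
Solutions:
 h(b) = 1/(C1 + b)


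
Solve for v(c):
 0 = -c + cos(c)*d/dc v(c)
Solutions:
 v(c) = C1 + Integral(c/cos(c), c)


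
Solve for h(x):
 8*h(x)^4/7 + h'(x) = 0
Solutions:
 h(x) = 7^(1/3)*(1/(C1 + 24*x))^(1/3)
 h(x) = 7^(1/3)*(-3^(2/3) - 3*3^(1/6)*I)*(1/(C1 + 8*x))^(1/3)/6
 h(x) = 7^(1/3)*(-3^(2/3) + 3*3^(1/6)*I)*(1/(C1 + 8*x))^(1/3)/6


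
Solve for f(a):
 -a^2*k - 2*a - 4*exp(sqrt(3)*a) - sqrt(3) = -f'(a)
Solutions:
 f(a) = C1 + a^3*k/3 + a^2 + sqrt(3)*a + 4*sqrt(3)*exp(sqrt(3)*a)/3


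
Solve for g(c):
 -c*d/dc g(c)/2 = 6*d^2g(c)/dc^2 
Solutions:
 g(c) = C1 + C2*erf(sqrt(6)*c/12)


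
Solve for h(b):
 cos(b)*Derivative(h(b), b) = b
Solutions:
 h(b) = C1 + Integral(b/cos(b), b)


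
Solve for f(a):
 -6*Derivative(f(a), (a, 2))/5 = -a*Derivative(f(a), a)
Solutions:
 f(a) = C1 + C2*erfi(sqrt(15)*a/6)


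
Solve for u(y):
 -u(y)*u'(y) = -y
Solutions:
 u(y) = -sqrt(C1 + y^2)
 u(y) = sqrt(C1 + y^2)


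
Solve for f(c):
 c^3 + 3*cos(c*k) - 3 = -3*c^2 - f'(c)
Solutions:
 f(c) = C1 - c^4/4 - c^3 + 3*c - 3*sin(c*k)/k


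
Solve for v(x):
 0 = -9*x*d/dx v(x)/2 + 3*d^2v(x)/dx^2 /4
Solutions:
 v(x) = C1 + C2*erfi(sqrt(3)*x)


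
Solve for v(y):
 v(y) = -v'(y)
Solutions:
 v(y) = C1*exp(-y)


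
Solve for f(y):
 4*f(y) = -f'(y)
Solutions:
 f(y) = C1*exp(-4*y)


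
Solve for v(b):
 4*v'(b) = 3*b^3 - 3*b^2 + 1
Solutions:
 v(b) = C1 + 3*b^4/16 - b^3/4 + b/4


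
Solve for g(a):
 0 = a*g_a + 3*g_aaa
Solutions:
 g(a) = C1 + Integral(C2*airyai(-3^(2/3)*a/3) + C3*airybi(-3^(2/3)*a/3), a)


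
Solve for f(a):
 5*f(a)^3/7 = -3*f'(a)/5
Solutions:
 f(a) = -sqrt(42)*sqrt(-1/(C1 - 25*a))/2
 f(a) = sqrt(42)*sqrt(-1/(C1 - 25*a))/2


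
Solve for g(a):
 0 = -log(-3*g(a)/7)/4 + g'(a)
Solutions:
 -4*Integral(1/(log(-_y) - log(7) + log(3)), (_y, g(a))) = C1 - a


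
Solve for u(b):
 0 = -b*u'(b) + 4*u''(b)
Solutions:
 u(b) = C1 + C2*erfi(sqrt(2)*b/4)


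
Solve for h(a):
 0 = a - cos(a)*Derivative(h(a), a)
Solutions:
 h(a) = C1 + Integral(a/cos(a), a)


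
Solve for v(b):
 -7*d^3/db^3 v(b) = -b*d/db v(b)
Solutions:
 v(b) = C1 + Integral(C2*airyai(7^(2/3)*b/7) + C3*airybi(7^(2/3)*b/7), b)


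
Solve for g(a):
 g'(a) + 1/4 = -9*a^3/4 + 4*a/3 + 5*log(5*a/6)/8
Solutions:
 g(a) = C1 - 9*a^4/16 + 2*a^2/3 + 5*a*log(a)/8 - 5*a*log(6)/8 - 7*a/8 + 5*a*log(5)/8


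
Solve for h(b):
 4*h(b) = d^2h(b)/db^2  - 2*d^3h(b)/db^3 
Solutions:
 h(b) = C1*exp(b*((12*sqrt(321) + 215)^(-1/3) + 2 + (12*sqrt(321) + 215)^(1/3))/12)*sin(sqrt(3)*b*(-(12*sqrt(321) + 215)^(1/3) + (12*sqrt(321) + 215)^(-1/3))/12) + C2*exp(b*((12*sqrt(321) + 215)^(-1/3) + 2 + (12*sqrt(321) + 215)^(1/3))/12)*cos(sqrt(3)*b*(-(12*sqrt(321) + 215)^(1/3) + (12*sqrt(321) + 215)^(-1/3))/12) + C3*exp(b*(-(12*sqrt(321) + 215)^(1/3) - 1/(12*sqrt(321) + 215)^(1/3) + 1)/6)


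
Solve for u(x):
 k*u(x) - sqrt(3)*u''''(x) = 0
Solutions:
 u(x) = C1*exp(-3^(7/8)*k^(1/4)*x/3) + C2*exp(3^(7/8)*k^(1/4)*x/3) + C3*exp(-3^(7/8)*I*k^(1/4)*x/3) + C4*exp(3^(7/8)*I*k^(1/4)*x/3)


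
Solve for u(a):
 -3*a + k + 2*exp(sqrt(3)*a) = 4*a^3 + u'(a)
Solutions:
 u(a) = C1 - a^4 - 3*a^2/2 + a*k + 2*sqrt(3)*exp(sqrt(3)*a)/3


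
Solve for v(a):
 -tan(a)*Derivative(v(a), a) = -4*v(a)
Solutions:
 v(a) = C1*sin(a)^4


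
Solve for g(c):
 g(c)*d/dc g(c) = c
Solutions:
 g(c) = -sqrt(C1 + c^2)
 g(c) = sqrt(C1 + c^2)


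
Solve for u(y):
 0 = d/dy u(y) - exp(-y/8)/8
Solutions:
 u(y) = C1 - 1/exp(y)^(1/8)


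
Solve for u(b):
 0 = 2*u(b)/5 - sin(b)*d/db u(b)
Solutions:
 u(b) = C1*(cos(b) - 1)^(1/5)/(cos(b) + 1)^(1/5)


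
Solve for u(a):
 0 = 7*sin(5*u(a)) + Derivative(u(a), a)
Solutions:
 u(a) = -acos((-C1 - exp(70*a))/(C1 - exp(70*a)))/5 + 2*pi/5
 u(a) = acos((-C1 - exp(70*a))/(C1 - exp(70*a)))/5


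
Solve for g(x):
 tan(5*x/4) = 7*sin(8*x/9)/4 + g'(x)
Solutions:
 g(x) = C1 - 4*log(cos(5*x/4))/5 + 63*cos(8*x/9)/32


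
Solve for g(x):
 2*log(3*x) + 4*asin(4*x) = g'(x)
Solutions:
 g(x) = C1 + 2*x*log(x) + 4*x*asin(4*x) - 2*x + 2*x*log(3) + sqrt(1 - 16*x^2)


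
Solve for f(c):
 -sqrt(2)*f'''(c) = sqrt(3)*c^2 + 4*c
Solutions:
 f(c) = C1 + C2*c + C3*c^2 - sqrt(6)*c^5/120 - sqrt(2)*c^4/12


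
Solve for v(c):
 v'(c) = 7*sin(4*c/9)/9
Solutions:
 v(c) = C1 - 7*cos(4*c/9)/4


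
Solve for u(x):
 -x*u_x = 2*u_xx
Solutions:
 u(x) = C1 + C2*erf(x/2)


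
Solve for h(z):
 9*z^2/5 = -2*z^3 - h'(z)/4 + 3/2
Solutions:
 h(z) = C1 - 2*z^4 - 12*z^3/5 + 6*z


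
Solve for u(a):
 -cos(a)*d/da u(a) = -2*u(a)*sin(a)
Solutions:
 u(a) = C1/cos(a)^2


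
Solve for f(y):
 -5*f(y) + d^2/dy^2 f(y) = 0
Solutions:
 f(y) = C1*exp(-sqrt(5)*y) + C2*exp(sqrt(5)*y)


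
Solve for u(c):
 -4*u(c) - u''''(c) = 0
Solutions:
 u(c) = (C1*sin(c) + C2*cos(c))*exp(-c) + (C3*sin(c) + C4*cos(c))*exp(c)


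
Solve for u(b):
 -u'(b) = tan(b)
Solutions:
 u(b) = C1 + log(cos(b))


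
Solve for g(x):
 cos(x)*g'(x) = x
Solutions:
 g(x) = C1 + Integral(x/cos(x), x)


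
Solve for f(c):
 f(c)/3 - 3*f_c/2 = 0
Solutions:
 f(c) = C1*exp(2*c/9)


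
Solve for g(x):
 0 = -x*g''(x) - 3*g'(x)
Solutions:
 g(x) = C1 + C2/x^2


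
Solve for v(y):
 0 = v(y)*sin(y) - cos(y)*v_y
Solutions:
 v(y) = C1/cos(y)


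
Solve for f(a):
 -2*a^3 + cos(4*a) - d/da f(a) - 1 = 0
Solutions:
 f(a) = C1 - a^4/2 - a + sin(4*a)/4


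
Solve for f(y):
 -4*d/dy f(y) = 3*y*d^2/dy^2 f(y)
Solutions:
 f(y) = C1 + C2/y^(1/3)


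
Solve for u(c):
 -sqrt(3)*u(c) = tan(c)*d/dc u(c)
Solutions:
 u(c) = C1/sin(c)^(sqrt(3))


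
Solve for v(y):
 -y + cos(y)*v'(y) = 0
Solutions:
 v(y) = C1 + Integral(y/cos(y), y)


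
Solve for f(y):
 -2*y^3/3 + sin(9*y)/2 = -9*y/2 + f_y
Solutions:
 f(y) = C1 - y^4/6 + 9*y^2/4 - cos(9*y)/18


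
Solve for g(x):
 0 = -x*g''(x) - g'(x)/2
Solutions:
 g(x) = C1 + C2*sqrt(x)


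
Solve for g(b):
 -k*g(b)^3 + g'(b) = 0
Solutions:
 g(b) = -sqrt(2)*sqrt(-1/(C1 + b*k))/2
 g(b) = sqrt(2)*sqrt(-1/(C1 + b*k))/2


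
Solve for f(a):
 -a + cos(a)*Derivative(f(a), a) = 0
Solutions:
 f(a) = C1 + Integral(a/cos(a), a)


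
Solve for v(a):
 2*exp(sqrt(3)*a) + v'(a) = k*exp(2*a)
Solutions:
 v(a) = C1 + k*exp(2*a)/2 - 2*sqrt(3)*exp(sqrt(3)*a)/3


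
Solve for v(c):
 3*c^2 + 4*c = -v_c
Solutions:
 v(c) = C1 - c^3 - 2*c^2


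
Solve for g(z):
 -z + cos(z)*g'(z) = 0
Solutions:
 g(z) = C1 + Integral(z/cos(z), z)


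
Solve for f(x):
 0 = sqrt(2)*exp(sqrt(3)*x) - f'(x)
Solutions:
 f(x) = C1 + sqrt(6)*exp(sqrt(3)*x)/3


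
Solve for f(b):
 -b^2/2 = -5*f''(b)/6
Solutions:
 f(b) = C1 + C2*b + b^4/20


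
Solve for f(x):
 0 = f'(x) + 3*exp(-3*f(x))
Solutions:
 f(x) = log(C1 - 9*x)/3
 f(x) = log((-3^(1/3) - 3^(5/6)*I)*(C1 - 3*x)^(1/3)/2)
 f(x) = log((-3^(1/3) + 3^(5/6)*I)*(C1 - 3*x)^(1/3)/2)


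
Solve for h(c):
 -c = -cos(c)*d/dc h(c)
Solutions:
 h(c) = C1 + Integral(c/cos(c), c)


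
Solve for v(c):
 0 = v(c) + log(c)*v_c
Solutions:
 v(c) = C1*exp(-li(c))


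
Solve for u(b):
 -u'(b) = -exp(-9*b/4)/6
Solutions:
 u(b) = C1 - 2*exp(-9*b/4)/27


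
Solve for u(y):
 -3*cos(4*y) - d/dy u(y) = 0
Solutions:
 u(y) = C1 - 3*sin(4*y)/4


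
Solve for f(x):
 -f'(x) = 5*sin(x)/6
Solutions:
 f(x) = C1 + 5*cos(x)/6


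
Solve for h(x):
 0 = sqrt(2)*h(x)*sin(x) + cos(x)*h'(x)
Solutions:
 h(x) = C1*cos(x)^(sqrt(2))


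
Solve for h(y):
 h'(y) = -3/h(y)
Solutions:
 h(y) = -sqrt(C1 - 6*y)
 h(y) = sqrt(C1 - 6*y)


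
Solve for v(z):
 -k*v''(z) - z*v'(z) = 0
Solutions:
 v(z) = C1 + C2*sqrt(k)*erf(sqrt(2)*z*sqrt(1/k)/2)


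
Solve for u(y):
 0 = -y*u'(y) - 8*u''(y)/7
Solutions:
 u(y) = C1 + C2*erf(sqrt(7)*y/4)


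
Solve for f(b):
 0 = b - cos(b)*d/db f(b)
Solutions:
 f(b) = C1 + Integral(b/cos(b), b)


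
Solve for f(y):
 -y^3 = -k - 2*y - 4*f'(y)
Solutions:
 f(y) = C1 - k*y/4 + y^4/16 - y^2/4


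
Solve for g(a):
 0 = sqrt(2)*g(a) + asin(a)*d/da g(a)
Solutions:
 g(a) = C1*exp(-sqrt(2)*Integral(1/asin(a), a))


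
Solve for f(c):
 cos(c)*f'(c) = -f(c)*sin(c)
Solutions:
 f(c) = C1*cos(c)


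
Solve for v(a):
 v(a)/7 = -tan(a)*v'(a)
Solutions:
 v(a) = C1/sin(a)^(1/7)


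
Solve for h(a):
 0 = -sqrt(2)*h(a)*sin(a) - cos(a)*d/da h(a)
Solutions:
 h(a) = C1*cos(a)^(sqrt(2))


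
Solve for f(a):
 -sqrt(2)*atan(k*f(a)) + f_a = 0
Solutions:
 Integral(1/atan(_y*k), (_y, f(a))) = C1 + sqrt(2)*a


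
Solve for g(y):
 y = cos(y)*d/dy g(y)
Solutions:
 g(y) = C1 + Integral(y/cos(y), y)


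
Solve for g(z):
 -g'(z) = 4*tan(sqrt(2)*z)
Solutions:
 g(z) = C1 + 2*sqrt(2)*log(cos(sqrt(2)*z))


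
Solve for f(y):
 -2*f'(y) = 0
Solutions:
 f(y) = C1


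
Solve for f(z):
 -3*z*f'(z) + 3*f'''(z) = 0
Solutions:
 f(z) = C1 + Integral(C2*airyai(z) + C3*airybi(z), z)


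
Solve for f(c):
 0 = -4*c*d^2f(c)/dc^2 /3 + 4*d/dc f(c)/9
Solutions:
 f(c) = C1 + C2*c^(4/3)


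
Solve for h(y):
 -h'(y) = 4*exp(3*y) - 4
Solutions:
 h(y) = C1 + 4*y - 4*exp(3*y)/3


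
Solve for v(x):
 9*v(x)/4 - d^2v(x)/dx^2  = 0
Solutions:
 v(x) = C1*exp(-3*x/2) + C2*exp(3*x/2)


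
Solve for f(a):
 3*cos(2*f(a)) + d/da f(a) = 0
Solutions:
 f(a) = -asin((C1 + exp(12*a))/(C1 - exp(12*a)))/2 + pi/2
 f(a) = asin((C1 + exp(12*a))/(C1 - exp(12*a)))/2


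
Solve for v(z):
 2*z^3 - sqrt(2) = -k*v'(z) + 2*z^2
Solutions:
 v(z) = C1 - z^4/(2*k) + 2*z^3/(3*k) + sqrt(2)*z/k


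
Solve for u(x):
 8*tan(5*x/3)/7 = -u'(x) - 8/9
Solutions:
 u(x) = C1 - 8*x/9 + 24*log(cos(5*x/3))/35


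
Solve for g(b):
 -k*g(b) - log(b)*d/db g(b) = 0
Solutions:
 g(b) = C1*exp(-k*li(b))


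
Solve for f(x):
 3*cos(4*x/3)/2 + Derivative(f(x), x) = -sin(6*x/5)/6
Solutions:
 f(x) = C1 - 9*sin(4*x/3)/8 + 5*cos(6*x/5)/36


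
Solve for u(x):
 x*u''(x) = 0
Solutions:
 u(x) = C1 + C2*x


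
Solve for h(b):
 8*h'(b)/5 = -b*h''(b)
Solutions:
 h(b) = C1 + C2/b^(3/5)


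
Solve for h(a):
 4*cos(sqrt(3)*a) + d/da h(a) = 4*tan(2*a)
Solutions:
 h(a) = C1 - 2*log(cos(2*a)) - 4*sqrt(3)*sin(sqrt(3)*a)/3


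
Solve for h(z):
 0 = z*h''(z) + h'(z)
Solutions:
 h(z) = C1 + C2*log(z)


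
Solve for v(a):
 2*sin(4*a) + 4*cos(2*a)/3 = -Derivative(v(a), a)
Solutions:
 v(a) = C1 - 2*sin(2*a)/3 + cos(4*a)/2


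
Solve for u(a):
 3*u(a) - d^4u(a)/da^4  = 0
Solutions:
 u(a) = C1*exp(-3^(1/4)*a) + C2*exp(3^(1/4)*a) + C3*sin(3^(1/4)*a) + C4*cos(3^(1/4)*a)


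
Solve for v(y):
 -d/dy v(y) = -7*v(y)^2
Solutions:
 v(y) = -1/(C1 + 7*y)


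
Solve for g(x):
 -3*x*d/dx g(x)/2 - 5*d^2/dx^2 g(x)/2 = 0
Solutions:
 g(x) = C1 + C2*erf(sqrt(30)*x/10)


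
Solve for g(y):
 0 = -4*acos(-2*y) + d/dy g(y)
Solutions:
 g(y) = C1 + 4*y*acos(-2*y) + 2*sqrt(1 - 4*y^2)


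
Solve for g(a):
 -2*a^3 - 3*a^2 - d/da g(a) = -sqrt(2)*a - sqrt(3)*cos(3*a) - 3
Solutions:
 g(a) = C1 - a^4/2 - a^3 + sqrt(2)*a^2/2 + 3*a + sqrt(3)*sin(3*a)/3


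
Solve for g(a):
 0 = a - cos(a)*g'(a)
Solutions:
 g(a) = C1 + Integral(a/cos(a), a)


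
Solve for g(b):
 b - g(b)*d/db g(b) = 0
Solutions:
 g(b) = -sqrt(C1 + b^2)
 g(b) = sqrt(C1 + b^2)


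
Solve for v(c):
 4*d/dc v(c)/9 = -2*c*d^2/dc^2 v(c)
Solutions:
 v(c) = C1 + C2*c^(7/9)


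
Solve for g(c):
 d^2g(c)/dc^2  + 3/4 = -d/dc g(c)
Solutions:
 g(c) = C1 + C2*exp(-c) - 3*c/4


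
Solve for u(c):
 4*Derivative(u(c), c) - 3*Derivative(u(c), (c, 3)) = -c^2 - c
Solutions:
 u(c) = C1 + C2*exp(-2*sqrt(3)*c/3) + C3*exp(2*sqrt(3)*c/3) - c^3/12 - c^2/8 - 3*c/8


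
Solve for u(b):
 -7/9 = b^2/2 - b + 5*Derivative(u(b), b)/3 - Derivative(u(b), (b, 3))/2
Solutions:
 u(b) = C1 + C2*exp(-sqrt(30)*b/3) + C3*exp(sqrt(30)*b/3) - b^3/10 + 3*b^2/10 - 97*b/150


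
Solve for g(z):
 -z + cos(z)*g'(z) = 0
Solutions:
 g(z) = C1 + Integral(z/cos(z), z)


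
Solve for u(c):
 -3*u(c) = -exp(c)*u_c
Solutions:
 u(c) = C1*exp(-3*exp(-c))


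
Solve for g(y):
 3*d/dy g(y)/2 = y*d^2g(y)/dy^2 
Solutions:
 g(y) = C1 + C2*y^(5/2)


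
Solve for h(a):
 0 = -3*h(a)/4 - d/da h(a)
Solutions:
 h(a) = C1*exp(-3*a/4)


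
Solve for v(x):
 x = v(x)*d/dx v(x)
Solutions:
 v(x) = -sqrt(C1 + x^2)
 v(x) = sqrt(C1 + x^2)


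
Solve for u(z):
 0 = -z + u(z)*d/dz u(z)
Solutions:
 u(z) = -sqrt(C1 + z^2)
 u(z) = sqrt(C1 + z^2)


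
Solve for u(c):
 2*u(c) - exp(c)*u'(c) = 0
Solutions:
 u(c) = C1*exp(-2*exp(-c))


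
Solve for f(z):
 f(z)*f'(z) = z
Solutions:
 f(z) = -sqrt(C1 + z^2)
 f(z) = sqrt(C1 + z^2)


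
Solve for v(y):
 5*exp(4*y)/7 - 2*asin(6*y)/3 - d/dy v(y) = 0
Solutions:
 v(y) = C1 - 2*y*asin(6*y)/3 - sqrt(1 - 36*y^2)/9 + 5*exp(4*y)/28


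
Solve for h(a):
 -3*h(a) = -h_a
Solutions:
 h(a) = C1*exp(3*a)


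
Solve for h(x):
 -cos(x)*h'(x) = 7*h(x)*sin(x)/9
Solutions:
 h(x) = C1*cos(x)^(7/9)


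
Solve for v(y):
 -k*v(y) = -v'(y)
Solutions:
 v(y) = C1*exp(k*y)


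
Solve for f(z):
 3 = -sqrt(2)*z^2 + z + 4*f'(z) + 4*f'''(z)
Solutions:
 f(z) = C1 + C2*sin(z) + C3*cos(z) + sqrt(2)*z^3/12 - z^2/8 - sqrt(2)*z/2 + 3*z/4


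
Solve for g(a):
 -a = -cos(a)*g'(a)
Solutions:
 g(a) = C1 + Integral(a/cos(a), a)


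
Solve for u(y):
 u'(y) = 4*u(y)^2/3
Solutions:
 u(y) = -3/(C1 + 4*y)


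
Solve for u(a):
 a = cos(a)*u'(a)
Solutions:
 u(a) = C1 + Integral(a/cos(a), a)


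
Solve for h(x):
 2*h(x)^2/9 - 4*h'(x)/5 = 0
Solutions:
 h(x) = -18/(C1 + 5*x)


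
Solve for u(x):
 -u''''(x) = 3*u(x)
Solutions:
 u(x) = (C1*sin(sqrt(2)*3^(1/4)*x/2) + C2*cos(sqrt(2)*3^(1/4)*x/2))*exp(-sqrt(2)*3^(1/4)*x/2) + (C3*sin(sqrt(2)*3^(1/4)*x/2) + C4*cos(sqrt(2)*3^(1/4)*x/2))*exp(sqrt(2)*3^(1/4)*x/2)


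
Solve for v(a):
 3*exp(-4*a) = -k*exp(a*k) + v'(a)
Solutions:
 v(a) = C1 + exp(a*k) - 3*exp(-4*a)/4


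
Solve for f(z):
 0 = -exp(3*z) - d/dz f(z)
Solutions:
 f(z) = C1 - exp(3*z)/3


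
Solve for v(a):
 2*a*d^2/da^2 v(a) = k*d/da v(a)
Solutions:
 v(a) = C1 + a^(re(k)/2 + 1)*(C2*sin(log(a)*Abs(im(k))/2) + C3*cos(log(a)*im(k)/2))


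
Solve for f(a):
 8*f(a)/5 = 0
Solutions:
 f(a) = 0


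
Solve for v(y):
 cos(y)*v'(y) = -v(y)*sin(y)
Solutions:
 v(y) = C1*cos(y)


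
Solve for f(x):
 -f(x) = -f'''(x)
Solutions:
 f(x) = C3*exp(x) + (C1*sin(sqrt(3)*x/2) + C2*cos(sqrt(3)*x/2))*exp(-x/2)


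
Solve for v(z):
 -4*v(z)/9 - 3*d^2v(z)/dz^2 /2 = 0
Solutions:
 v(z) = C1*sin(2*sqrt(6)*z/9) + C2*cos(2*sqrt(6)*z/9)


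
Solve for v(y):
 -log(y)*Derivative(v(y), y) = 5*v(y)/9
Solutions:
 v(y) = C1*exp(-5*li(y)/9)


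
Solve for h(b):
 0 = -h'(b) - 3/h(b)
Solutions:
 h(b) = -sqrt(C1 - 6*b)
 h(b) = sqrt(C1 - 6*b)


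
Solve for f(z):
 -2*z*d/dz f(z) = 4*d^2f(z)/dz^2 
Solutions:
 f(z) = C1 + C2*erf(z/2)


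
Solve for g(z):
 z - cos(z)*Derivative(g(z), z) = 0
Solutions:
 g(z) = C1 + Integral(z/cos(z), z)


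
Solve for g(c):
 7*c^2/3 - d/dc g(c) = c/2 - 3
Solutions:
 g(c) = C1 + 7*c^3/9 - c^2/4 + 3*c


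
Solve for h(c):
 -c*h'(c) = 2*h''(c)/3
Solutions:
 h(c) = C1 + C2*erf(sqrt(3)*c/2)


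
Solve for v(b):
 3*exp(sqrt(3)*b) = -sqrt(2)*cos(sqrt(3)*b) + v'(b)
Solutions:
 v(b) = C1 + sqrt(3)*exp(sqrt(3)*b) + sqrt(6)*sin(sqrt(3)*b)/3


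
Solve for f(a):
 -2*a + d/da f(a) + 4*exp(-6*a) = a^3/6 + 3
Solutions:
 f(a) = C1 + a^4/24 + a^2 + 3*a + 2*exp(-6*a)/3


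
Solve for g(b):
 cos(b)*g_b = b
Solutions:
 g(b) = C1 + Integral(b/cos(b), b)


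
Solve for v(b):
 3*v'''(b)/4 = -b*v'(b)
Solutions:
 v(b) = C1 + Integral(C2*airyai(-6^(2/3)*b/3) + C3*airybi(-6^(2/3)*b/3), b)


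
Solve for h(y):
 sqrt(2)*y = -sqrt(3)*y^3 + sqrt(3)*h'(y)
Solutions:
 h(y) = C1 + y^4/4 + sqrt(6)*y^2/6


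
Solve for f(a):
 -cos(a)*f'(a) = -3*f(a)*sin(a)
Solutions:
 f(a) = C1/cos(a)^3


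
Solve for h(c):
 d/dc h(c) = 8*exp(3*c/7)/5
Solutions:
 h(c) = C1 + 56*exp(3*c/7)/15


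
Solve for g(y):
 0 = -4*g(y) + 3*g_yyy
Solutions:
 g(y) = C3*exp(6^(2/3)*y/3) + (C1*sin(2^(2/3)*3^(1/6)*y/2) + C2*cos(2^(2/3)*3^(1/6)*y/2))*exp(-6^(2/3)*y/6)


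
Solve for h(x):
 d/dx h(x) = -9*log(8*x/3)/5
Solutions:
 h(x) = C1 - 9*x*log(x)/5 - 27*x*log(2)/5 + 9*x/5 + 9*x*log(3)/5


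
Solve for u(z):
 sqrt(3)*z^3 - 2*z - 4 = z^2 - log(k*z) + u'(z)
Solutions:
 u(z) = C1 + sqrt(3)*z^4/4 - z^3/3 - z^2 + z*log(k*z) - 5*z


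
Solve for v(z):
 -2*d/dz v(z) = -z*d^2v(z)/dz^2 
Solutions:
 v(z) = C1 + C2*z^3


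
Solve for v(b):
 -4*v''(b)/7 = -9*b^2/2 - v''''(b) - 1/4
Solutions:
 v(b) = C1 + C2*b + C3*exp(-2*sqrt(7)*b/7) + C4*exp(2*sqrt(7)*b/7) + 21*b^4/32 + 14*b^2


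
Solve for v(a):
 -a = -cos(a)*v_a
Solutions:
 v(a) = C1 + Integral(a/cos(a), a)


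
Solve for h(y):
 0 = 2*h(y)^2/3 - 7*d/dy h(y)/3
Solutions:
 h(y) = -7/(C1 + 2*y)


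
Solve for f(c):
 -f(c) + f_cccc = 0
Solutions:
 f(c) = C1*exp(-c) + C2*exp(c) + C3*sin(c) + C4*cos(c)


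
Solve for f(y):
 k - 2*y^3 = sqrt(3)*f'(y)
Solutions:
 f(y) = C1 + sqrt(3)*k*y/3 - sqrt(3)*y^4/6


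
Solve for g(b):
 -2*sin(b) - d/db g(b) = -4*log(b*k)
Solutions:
 g(b) = C1 + 4*b*log(b*k) - 4*b + 2*cos(b)


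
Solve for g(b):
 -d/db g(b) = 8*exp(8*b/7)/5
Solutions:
 g(b) = C1 - 7*exp(8*b/7)/5


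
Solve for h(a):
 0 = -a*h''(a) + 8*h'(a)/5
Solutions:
 h(a) = C1 + C2*a^(13/5)


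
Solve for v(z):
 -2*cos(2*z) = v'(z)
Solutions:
 v(z) = C1 - sin(2*z)


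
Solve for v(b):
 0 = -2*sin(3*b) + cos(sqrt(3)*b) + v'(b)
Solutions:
 v(b) = C1 - sqrt(3)*sin(sqrt(3)*b)/3 - 2*cos(3*b)/3


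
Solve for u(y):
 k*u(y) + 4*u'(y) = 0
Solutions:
 u(y) = C1*exp(-k*y/4)


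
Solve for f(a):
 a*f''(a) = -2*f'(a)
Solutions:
 f(a) = C1 + C2/a


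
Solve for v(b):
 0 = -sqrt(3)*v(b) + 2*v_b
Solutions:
 v(b) = C1*exp(sqrt(3)*b/2)


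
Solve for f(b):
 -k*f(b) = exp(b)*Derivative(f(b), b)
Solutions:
 f(b) = C1*exp(k*exp(-b))


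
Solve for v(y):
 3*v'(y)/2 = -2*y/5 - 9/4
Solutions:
 v(y) = C1 - 2*y^2/15 - 3*y/2


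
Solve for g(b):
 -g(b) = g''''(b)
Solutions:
 g(b) = (C1*sin(sqrt(2)*b/2) + C2*cos(sqrt(2)*b/2))*exp(-sqrt(2)*b/2) + (C3*sin(sqrt(2)*b/2) + C4*cos(sqrt(2)*b/2))*exp(sqrt(2)*b/2)


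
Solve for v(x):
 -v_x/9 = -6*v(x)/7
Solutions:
 v(x) = C1*exp(54*x/7)


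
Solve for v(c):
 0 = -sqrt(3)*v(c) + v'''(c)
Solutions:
 v(c) = C3*exp(3^(1/6)*c) + (C1*sin(3^(2/3)*c/2) + C2*cos(3^(2/3)*c/2))*exp(-3^(1/6)*c/2)


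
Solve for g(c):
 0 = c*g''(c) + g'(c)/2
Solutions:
 g(c) = C1 + C2*sqrt(c)


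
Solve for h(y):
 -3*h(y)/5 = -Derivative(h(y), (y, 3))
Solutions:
 h(y) = C3*exp(3^(1/3)*5^(2/3)*y/5) + (C1*sin(3^(5/6)*5^(2/3)*y/10) + C2*cos(3^(5/6)*5^(2/3)*y/10))*exp(-3^(1/3)*5^(2/3)*y/10)


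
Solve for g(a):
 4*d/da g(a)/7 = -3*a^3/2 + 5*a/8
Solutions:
 g(a) = C1 - 21*a^4/32 + 35*a^2/64


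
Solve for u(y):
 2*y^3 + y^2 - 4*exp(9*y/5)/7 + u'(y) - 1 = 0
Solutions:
 u(y) = C1 - y^4/2 - y^3/3 + y + 20*exp(9*y/5)/63


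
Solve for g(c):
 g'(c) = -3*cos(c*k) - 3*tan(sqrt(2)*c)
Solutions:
 g(c) = C1 - 3*Piecewise((sin(c*k)/k, Ne(k, 0)), (c, True)) + 3*sqrt(2)*log(cos(sqrt(2)*c))/2


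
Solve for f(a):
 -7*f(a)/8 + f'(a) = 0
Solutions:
 f(a) = C1*exp(7*a/8)


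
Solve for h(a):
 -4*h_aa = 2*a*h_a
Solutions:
 h(a) = C1 + C2*erf(a/2)


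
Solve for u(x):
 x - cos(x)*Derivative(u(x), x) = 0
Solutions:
 u(x) = C1 + Integral(x/cos(x), x)


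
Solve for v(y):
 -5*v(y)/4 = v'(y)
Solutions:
 v(y) = C1*exp(-5*y/4)


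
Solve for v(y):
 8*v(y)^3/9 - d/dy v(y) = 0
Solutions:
 v(y) = -3*sqrt(2)*sqrt(-1/(C1 + 8*y))/2
 v(y) = 3*sqrt(2)*sqrt(-1/(C1 + 8*y))/2


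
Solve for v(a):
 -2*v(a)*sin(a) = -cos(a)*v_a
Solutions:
 v(a) = C1/cos(a)^2


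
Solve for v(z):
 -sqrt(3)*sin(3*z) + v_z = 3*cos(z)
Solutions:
 v(z) = C1 + 3*sin(z) - sqrt(3)*cos(3*z)/3


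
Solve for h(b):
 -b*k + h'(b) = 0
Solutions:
 h(b) = C1 + b^2*k/2


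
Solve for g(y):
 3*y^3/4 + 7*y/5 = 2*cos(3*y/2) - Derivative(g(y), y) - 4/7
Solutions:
 g(y) = C1 - 3*y^4/16 - 7*y^2/10 - 4*y/7 + 4*sin(3*y/2)/3


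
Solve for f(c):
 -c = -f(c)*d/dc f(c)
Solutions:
 f(c) = -sqrt(C1 + c^2)
 f(c) = sqrt(C1 + c^2)


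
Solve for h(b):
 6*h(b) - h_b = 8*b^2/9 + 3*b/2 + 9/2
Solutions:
 h(b) = C1*exp(6*b) + 4*b^2/27 + 97*b/324 + 1555/1944


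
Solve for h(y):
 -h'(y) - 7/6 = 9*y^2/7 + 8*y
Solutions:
 h(y) = C1 - 3*y^3/7 - 4*y^2 - 7*y/6


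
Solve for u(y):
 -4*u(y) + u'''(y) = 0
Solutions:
 u(y) = C3*exp(2^(2/3)*y) + (C1*sin(2^(2/3)*sqrt(3)*y/2) + C2*cos(2^(2/3)*sqrt(3)*y/2))*exp(-2^(2/3)*y/2)


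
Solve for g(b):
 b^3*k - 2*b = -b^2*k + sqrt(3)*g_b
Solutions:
 g(b) = C1 + sqrt(3)*b^4*k/12 + sqrt(3)*b^3*k/9 - sqrt(3)*b^2/3


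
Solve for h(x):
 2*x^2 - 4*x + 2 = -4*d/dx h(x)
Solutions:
 h(x) = C1 - x^3/6 + x^2/2 - x/2


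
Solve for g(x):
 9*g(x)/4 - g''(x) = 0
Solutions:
 g(x) = C1*exp(-3*x/2) + C2*exp(3*x/2)


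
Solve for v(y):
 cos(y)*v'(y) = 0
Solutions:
 v(y) = C1


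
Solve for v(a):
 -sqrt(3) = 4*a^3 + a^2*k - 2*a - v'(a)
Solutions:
 v(a) = C1 + a^4 + a^3*k/3 - a^2 + sqrt(3)*a


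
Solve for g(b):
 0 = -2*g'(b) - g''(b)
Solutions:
 g(b) = C1 + C2*exp(-2*b)


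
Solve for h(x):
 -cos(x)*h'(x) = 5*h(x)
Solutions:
 h(x) = C1*sqrt(sin(x) - 1)*(sin(x)^2 - 2*sin(x) + 1)/(sqrt(sin(x) + 1)*(sin(x)^2 + 2*sin(x) + 1))


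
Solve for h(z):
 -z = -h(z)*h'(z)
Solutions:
 h(z) = -sqrt(C1 + z^2)
 h(z) = sqrt(C1 + z^2)


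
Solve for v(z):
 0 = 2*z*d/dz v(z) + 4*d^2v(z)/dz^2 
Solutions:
 v(z) = C1 + C2*erf(z/2)


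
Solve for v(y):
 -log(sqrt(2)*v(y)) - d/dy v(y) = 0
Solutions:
 2*Integral(1/(2*log(_y) + log(2)), (_y, v(y))) = C1 - y


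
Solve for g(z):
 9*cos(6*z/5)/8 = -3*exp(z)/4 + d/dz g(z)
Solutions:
 g(z) = C1 + 3*exp(z)/4 + 15*sin(6*z/5)/16


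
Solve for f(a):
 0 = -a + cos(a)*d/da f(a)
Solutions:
 f(a) = C1 + Integral(a/cos(a), a)


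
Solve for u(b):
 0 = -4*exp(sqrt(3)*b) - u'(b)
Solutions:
 u(b) = C1 - 4*sqrt(3)*exp(sqrt(3)*b)/3
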